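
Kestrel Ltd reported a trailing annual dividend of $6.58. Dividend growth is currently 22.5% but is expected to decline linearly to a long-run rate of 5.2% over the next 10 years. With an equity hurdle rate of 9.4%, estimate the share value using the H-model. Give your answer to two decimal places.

H-model: P₀ = D₀[(1+g_L) + H(g_S−g_L)]/(r−g_L), with H = 10/2 = 5.
P₀ = 6.58 × [(1+0.052) + 5×(0.225−0.052)] / (0.094−0.052)
   = 6.58 × 1.9170 / 0.042 = 300.3300

$300.33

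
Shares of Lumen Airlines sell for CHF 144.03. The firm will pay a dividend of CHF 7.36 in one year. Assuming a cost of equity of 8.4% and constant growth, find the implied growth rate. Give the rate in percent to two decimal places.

3.29%

From P₀ = D₁/(r − g), the implied growth is g = r − D₁/P₀.
g = 0.084 − 7.36/144.03 = 0.084 − 0.05110 = 0.03290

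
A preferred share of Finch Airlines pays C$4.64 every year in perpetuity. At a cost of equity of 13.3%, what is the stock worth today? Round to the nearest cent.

Zero-growth DDM (perpetuity): P₀ = D/r = 4.64 / 0.133 = 34.8872

C$34.89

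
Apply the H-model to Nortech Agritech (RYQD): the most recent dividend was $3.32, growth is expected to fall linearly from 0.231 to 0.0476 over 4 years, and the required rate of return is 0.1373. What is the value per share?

$52.35

H-model: P₀ = D₀[(1+g_L) + H(g_S−g_L)]/(r−g_L), with H = 4/2 = 2.
P₀ = 3.32 × [(1+0.0476) + 2×(0.231−0.0476)] / (0.1373−0.0476)
   = 3.32 × 1.4144 / 0.0897 = 52.3501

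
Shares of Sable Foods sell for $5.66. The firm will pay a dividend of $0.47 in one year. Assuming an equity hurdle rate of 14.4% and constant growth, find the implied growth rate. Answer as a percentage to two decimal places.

6.10%

From P₀ = D₁/(r − g), the implied growth is g = r − D₁/P₀.
g = 0.144 − 0.47/5.66 = 0.144 − 0.08304 = 0.06096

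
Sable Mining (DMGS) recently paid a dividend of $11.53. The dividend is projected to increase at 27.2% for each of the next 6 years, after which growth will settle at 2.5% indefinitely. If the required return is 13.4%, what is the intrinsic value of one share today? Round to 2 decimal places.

$321.36

Two-stage DDM. Project D₁…D_6 at 0.272, terminal growth 0.025, discount at r = 0.134.
D_1 = 14.6662
D_2 = 18.6554
D_3 = 23.7296
D_4 = 30.1841
D_5 = 38.3941
D_6 = 48.8373
Terminal value at t=6: TV = D_7/(r−g) = 50.0583/(0.134−0.025) = 459.2502
P₀ = 14.6662/(1+0.134)^1 + 18.6554/(1+0.134)^2 + 23.7296/(1+0.134)^3 + 30.1841/(1+0.134)^4 + 38.3941/(1+0.134)^5 + 48.8373/(1+0.134)^6 + 459.2502/(1+0.134)^6 = 321.3632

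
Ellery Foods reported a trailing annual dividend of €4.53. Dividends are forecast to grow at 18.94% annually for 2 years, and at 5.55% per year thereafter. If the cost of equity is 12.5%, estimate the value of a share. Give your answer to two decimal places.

Two-stage DDM. Project D₁…D_2 at 0.1894, terminal growth 0.0555, discount at r = 0.125.
D_1 = 5.3880
D_2 = 6.4085
Terminal value at t=2: TV = D_3/(r−g) = 6.7641/(0.125−0.0555) = 97.3257
P₀ = 5.3880/(1+0.125)^1 + 6.4085/(1+0.125)^2 + 97.3257/(1+0.125)^2 = 86.7521

€86.75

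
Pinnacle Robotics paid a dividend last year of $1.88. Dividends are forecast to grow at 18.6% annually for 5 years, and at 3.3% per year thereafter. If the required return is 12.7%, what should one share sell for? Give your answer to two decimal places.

$37.65

Two-stage DDM. Project D₁…D_5 at 0.186, terminal growth 0.033, discount at r = 0.127.
D_1 = 2.2297
D_2 = 2.6444
D_3 = 3.1363
D_4 = 3.7196
D_5 = 4.4114
Terminal value at t=5: TV = D_6/(r−g) = 4.5570/(0.127−0.033) = 48.4790
P₀ = 2.2297/(1+0.127)^1 + 2.6444/(1+0.127)^2 + 3.1363/(1+0.127)^3 + 3.7196/(1+0.127)^4 + 4.4114/(1+0.127)^5 + 48.4790/(1+0.127)^5 = 37.6480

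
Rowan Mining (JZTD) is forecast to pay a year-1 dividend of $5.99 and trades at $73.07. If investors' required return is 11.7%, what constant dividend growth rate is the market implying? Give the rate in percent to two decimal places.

From P₀ = D₁/(r − g), the implied growth is g = r − D₁/P₀.
g = 0.117 − 5.99/73.07 = 0.117 − 0.08198 = 0.03502

3.50%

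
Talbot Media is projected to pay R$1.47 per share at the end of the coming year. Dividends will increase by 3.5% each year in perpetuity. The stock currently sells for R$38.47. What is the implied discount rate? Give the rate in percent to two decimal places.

Rearranging the constant-growth DDM: r = D₁/P₀ + g.
r = 1.4700 / 38.47 + 0.035 = 0.03821 + 0.035 = 0.07321

7.32%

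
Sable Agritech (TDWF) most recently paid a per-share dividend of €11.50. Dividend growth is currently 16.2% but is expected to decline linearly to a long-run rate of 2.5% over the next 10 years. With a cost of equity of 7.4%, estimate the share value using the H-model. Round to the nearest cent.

H-model: P₀ = D₀[(1+g_L) + H(g_S−g_L)]/(r−g_L), with H = 10/2 = 5.
P₀ = 11.50 × [(1+0.025) + 5×(0.162−0.025)] / (0.074−0.025)
   = 11.50 × 1.7100 / 0.049 = 401.3265

€401.33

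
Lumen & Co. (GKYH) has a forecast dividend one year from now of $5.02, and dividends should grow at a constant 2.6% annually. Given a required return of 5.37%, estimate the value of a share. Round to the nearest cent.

Gordon growth model: P₀ = D₁/(r − g), with D₁ = 5.02 given directly.
P₀ = 5.0200 / (0.0537 − 0.026) = 5.0200 / 0.0277 = 181.2274

$181.23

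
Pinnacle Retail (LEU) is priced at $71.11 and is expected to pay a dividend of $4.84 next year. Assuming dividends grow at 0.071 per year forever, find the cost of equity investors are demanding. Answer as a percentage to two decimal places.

Rearranging the constant-growth DDM: r = D₁/P₀ + g.
r = 4.8400 / 71.11 + 0.071 = 0.06806 + 0.071 = 0.13906

13.91%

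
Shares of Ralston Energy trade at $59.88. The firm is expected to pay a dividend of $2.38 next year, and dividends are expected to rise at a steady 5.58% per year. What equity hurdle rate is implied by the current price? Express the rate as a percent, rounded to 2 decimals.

9.55%

Rearranging the constant-growth DDM: r = D₁/P₀ + g.
r = 2.3800 / 59.88 + 0.0558 = 0.03975 + 0.0558 = 0.09555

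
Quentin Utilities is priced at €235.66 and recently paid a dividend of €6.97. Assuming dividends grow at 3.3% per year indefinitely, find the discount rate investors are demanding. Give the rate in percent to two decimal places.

Rearranging the constant-growth DDM: r = D₁/P₀ + g.
D₁ = 6.97 × (1 + 0.033) = 7.2000.
r = 7.2000 / 235.66 + 0.033 = 0.03055 + 0.033 = 0.06355

6.36%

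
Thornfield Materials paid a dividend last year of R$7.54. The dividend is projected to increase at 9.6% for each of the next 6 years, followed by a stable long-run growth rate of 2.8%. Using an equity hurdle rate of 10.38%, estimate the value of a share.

R$142.13

Two-stage DDM. Project D₁…D_6 at 0.096, terminal growth 0.028, discount at r = 0.1038.
D_1 = 8.2638
D_2 = 9.0572
D_3 = 9.9267
D_4 = 10.8796
D_5 = 11.9241
D_6 = 13.0688
Terminal value at t=6: TV = D_7/(r−g) = 13.4347/(0.1038−0.028) = 177.2387
P₀ = 8.2638/(1+0.1038)^1 + 9.0572/(1+0.1038)^2 + 9.9267/(1+0.1038)^3 + 10.8796/(1+0.1038)^4 + 11.9241/(1+0.1038)^5 + 13.0688/(1+0.1038)^6 + 177.2387/(1+0.1038)^6 = 142.1320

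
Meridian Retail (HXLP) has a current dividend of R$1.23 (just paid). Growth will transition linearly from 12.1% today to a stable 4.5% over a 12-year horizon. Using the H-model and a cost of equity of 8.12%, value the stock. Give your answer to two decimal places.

H-model: P₀ = D₀[(1+g_L) + H(g_S−g_L)]/(r−g_L), with H = 12/2 = 6.
P₀ = 1.23 × [(1+0.045) + 6×(0.121−0.045)] / (0.0812−0.045)
   = 1.23 × 1.5010 / 0.0362 = 51.0008

R$51.00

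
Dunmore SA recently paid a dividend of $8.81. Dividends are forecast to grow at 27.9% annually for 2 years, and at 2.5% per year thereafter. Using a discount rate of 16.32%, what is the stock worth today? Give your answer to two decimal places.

Two-stage DDM. Project D₁…D_2 at 0.279, terminal growth 0.025, discount at r = 0.1632.
D_1 = 11.2680
D_2 = 14.4118
Terminal value at t=2: TV = D_3/(r−g) = 14.7721/(0.1632−0.025) = 106.8890
P₀ = 11.2680/(1+0.1632)^1 + 14.4118/(1+0.1632)^2 + 106.8890/(1+0.1632)^2 = 99.3379

$99.34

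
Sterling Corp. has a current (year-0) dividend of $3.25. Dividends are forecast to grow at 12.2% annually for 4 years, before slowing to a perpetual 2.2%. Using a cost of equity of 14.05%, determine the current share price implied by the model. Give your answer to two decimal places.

$38.74

Two-stage DDM. Project D₁…D_4 at 0.122, terminal growth 0.022, discount at r = 0.1405.
D_1 = 3.6465
D_2 = 4.0914
D_3 = 4.5905
D_4 = 5.1506
Terminal value at t=4: TV = D_5/(r−g) = 5.2639/(0.1405−0.022) = 44.4209
P₀ = 3.6465/(1+0.1405)^1 + 4.0914/(1+0.1405)^2 + 4.5905/(1+0.1405)^3 + 5.1506/(1+0.1405)^4 + 44.4209/(1+0.1405)^4 = 38.7359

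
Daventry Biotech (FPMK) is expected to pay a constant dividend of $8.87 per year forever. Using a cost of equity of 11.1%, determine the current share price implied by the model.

Zero-growth DDM (perpetuity): P₀ = D/r = 8.87 / 0.111 = 79.9099

$79.91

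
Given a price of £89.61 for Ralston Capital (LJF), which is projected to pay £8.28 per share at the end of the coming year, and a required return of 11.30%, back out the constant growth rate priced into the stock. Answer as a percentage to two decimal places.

From P₀ = D₁/(r − g), the implied growth is g = r − D₁/P₀.
g = 0.113 − 8.28/89.61 = 0.113 − 0.09240 = 0.02060

2.06%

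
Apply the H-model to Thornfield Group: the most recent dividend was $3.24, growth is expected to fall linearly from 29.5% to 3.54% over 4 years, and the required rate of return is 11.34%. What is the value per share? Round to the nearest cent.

H-model: P₀ = D₀[(1+g_L) + H(g_S−g_L)]/(r−g_L), with H = 4/2 = 2.
P₀ = 3.24 × [(1+0.0354) + 2×(0.295−0.0354)] / (0.1134−0.0354)
   = 3.24 × 1.5546 / 0.078 = 64.5757

$64.58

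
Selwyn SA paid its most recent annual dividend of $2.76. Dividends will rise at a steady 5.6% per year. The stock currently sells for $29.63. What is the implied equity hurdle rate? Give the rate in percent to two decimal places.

Rearranging the constant-growth DDM: r = D₁/P₀ + g.
D₁ = 2.76 × (1 + 0.056) = 2.9146.
r = 2.9146 / 29.63 + 0.056 = 0.09837 + 0.056 = 0.15437

15.44%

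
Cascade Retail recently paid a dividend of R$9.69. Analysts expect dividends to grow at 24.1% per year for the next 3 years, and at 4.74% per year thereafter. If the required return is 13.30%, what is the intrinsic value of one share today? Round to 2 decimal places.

Two-stage DDM. Project D₁…D_3 at 0.241, terminal growth 0.0474, discount at r = 0.133.
D_1 = 12.0253
D_2 = 14.9234
D_3 = 18.5199
Terminal value at t=3: TV = D_4/(r−g) = 19.3978/(0.133−0.0474) = 226.6094
P₀ = 12.0253/(1+0.133)^1 + 14.9234/(1+0.133)^2 + 18.5199/(1+0.133)^3 + 226.6094/(1+0.133)^3 = 190.7801

R$190.78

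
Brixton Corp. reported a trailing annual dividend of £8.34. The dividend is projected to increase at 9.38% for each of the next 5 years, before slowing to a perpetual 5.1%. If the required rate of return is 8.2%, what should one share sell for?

£341.60

Two-stage DDM. Project D₁…D_5 at 0.0938, terminal growth 0.051, discount at r = 0.082.
D_1 = 9.1223
D_2 = 9.9780
D_3 = 10.9139
D_4 = 11.9376
D_5 = 13.0574
Terminal value at t=5: TV = D_6/(r−g) = 13.7233/(0.082−0.051) = 442.6869
P₀ = 9.1223/(1+0.082)^1 + 9.9780/(1+0.082)^2 + 10.9139/(1+0.082)^3 + 11.9376/(1+0.082)^4 + 13.0574/(1+0.082)^5 + 442.6869/(1+0.082)^5 = 341.5953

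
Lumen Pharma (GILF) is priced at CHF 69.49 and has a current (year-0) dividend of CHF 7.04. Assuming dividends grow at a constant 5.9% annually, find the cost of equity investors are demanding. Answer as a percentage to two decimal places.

16.63%

Rearranging the constant-growth DDM: r = D₁/P₀ + g.
D₁ = 7.04 × (1 + 0.059) = 7.4554.
r = 7.4554 / 69.49 + 0.059 = 0.10729 + 0.059 = 0.16629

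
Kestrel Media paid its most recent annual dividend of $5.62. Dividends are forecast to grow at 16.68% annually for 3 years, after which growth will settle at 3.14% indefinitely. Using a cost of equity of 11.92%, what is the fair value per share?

$93.14

Two-stage DDM. Project D₁…D_3 at 0.1668, terminal growth 0.0314, discount at r = 0.1192.
D_1 = 6.5574
D_2 = 7.6512
D_3 = 8.9274
Terminal value at t=3: TV = D_4/(r−g) = 9.2077/(0.1192−0.0314) = 104.8717
P₀ = 6.5574/(1+0.1192)^1 + 7.6512/(1+0.1192)^2 + 8.9274/(1+0.1192)^3 + 104.8717/(1+0.1192)^3 = 93.1410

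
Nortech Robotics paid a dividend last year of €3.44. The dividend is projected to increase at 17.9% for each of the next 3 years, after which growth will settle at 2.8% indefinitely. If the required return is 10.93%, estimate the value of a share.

€63.89

Two-stage DDM. Project D₁…D_3 at 0.179, terminal growth 0.028, discount at r = 0.1093.
D_1 = 4.0558
D_2 = 4.7817
D_3 = 5.6377
Terminal value at t=3: TV = D_4/(r−g) = 5.7955/(0.1093−0.028) = 71.2857
P₀ = 4.0558/(1+0.1093)^1 + 4.7817/(1+0.1093)^2 + 5.6377/(1+0.1093)^3 + 71.2857/(1+0.1093)^3 = 63.8943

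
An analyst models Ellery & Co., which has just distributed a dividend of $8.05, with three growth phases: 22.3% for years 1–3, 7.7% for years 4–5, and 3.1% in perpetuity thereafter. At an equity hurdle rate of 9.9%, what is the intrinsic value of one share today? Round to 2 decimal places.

Three-stage DDM. Project D₁…D_5; terminal Gordon value at t=5 with g = 0.031; discount at r = 0.099.
D_1 = 9.8452
D_2 = 12.0406
D_3 = 14.7257
D_4 = 15.8596
D_5 = 17.0807
TV_5 = 17.6102/(0.099−0.031) = 258.9741
P₀ = Σ Dₜ/(1+r)ᵗ + TV_5/(1+r)^5 = 213.0826

$213.08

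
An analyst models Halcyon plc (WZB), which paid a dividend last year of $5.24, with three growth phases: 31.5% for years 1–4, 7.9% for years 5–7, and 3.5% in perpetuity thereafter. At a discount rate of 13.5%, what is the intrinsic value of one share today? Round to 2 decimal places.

$140.28

Three-stage DDM. Project D₁…D_7; terminal Gordon value at t=7 with g = 0.035; discount at r = 0.135.
D_1 = 6.8906
D_2 = 9.0611
D_3 = 11.9154
D_4 = 15.6687
D_5 = 16.9066
D_6 = 18.2422
D_7 = 19.6833
TV_7 = 20.3722/(0.135−0.035) = 203.7225
P₀ = Σ Dₜ/(1+r)ᵗ + TV_7/(1+r)^7 = 140.2759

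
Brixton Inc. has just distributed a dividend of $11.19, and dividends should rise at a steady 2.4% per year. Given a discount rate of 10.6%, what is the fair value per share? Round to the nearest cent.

Gordon growth model: P₀ = D₁/(r − g). D₁ = 11.19 × (1 + 0.024) = 11.4586.
P₀ = 11.4586 / (0.106 − 0.024) = 11.4586 / 0.082 = 139.7385

$139.74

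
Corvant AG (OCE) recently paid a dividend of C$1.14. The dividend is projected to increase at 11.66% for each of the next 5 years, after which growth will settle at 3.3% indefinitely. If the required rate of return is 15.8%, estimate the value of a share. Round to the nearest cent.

Two-stage DDM. Project D₁…D_5 at 0.1166, terminal growth 0.033, discount at r = 0.158.
D_1 = 1.2729
D_2 = 1.4213
D_3 = 1.5871
D_4 = 1.7721
D_5 = 1.9788
Terminal value at t=5: TV = D_6/(r−g) = 2.0441/(0.158−0.033) = 16.3525
P₀ = 1.2729/(1+0.158)^1 + 1.4213/(1+0.158)^2 + 1.5871/(1+0.158)^3 + 1.7721/(1+0.158)^4 + 1.9788/(1+0.158)^5 + 16.3525/(1+0.158)^5 = 12.9701

C$12.97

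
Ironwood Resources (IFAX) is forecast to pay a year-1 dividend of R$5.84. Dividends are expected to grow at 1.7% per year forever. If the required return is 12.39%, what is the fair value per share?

R$54.63

Gordon growth model: P₀ = D₁/(r − g), with D₁ = 5.84 given directly.
P₀ = 5.8400 / (0.1239 − 0.017) = 5.8400 / 0.1069 = 54.6305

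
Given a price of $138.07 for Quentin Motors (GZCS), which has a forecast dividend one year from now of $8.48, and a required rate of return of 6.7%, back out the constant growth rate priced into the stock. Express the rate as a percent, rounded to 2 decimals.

0.56%

From P₀ = D₁/(r − g), the implied growth is g = r − D₁/P₀.
g = 0.067 − 8.48/138.07 = 0.067 − 0.06142 = 0.00558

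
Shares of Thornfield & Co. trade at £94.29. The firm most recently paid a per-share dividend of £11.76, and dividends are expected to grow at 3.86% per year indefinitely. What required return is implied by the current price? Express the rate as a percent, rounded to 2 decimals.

16.81%

Rearranging the constant-growth DDM: r = D₁/P₀ + g.
D₁ = 11.76 × (1 + 0.0386) = 12.2139.
r = 12.2139 / 94.29 + 0.0386 = 0.12954 + 0.0386 = 0.16814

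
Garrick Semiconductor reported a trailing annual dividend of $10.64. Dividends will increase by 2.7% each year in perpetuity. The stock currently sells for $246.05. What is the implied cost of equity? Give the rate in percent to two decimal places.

7.14%

Rearranging the constant-growth DDM: r = D₁/P₀ + g.
D₁ = 10.64 × (1 + 0.027) = 10.9273.
r = 10.9273 / 246.05 + 0.027 = 0.04441 + 0.027 = 0.07141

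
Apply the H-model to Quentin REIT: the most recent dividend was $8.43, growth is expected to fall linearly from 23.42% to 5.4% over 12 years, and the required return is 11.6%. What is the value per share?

$290.32

H-model: P₀ = D₀[(1+g_L) + H(g_S−g_L)]/(r−g_L), with H = 12/2 = 6.
P₀ = 8.43 × [(1+0.054) + 6×(0.2342−0.054)] / (0.116−0.054)
   = 8.43 × 2.1352 / 0.062 = 290.3183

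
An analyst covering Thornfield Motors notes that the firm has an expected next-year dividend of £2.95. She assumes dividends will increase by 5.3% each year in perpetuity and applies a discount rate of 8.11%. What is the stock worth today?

Gordon growth model: P₀ = D₁/(r − g), with D₁ = 2.95 given directly.
P₀ = 2.9500 / (0.0811 − 0.053) = 2.9500 / 0.0281 = 104.9822

£104.98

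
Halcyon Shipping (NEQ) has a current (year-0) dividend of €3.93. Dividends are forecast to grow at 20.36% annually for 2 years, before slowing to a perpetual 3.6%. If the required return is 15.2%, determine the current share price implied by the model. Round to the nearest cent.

Two-stage DDM. Project D₁…D_2 at 0.2036, terminal growth 0.036, discount at r = 0.152.
D_1 = 4.7301
D_2 = 5.6932
Terminal value at t=2: TV = D_3/(r−g) = 5.8982/(0.152−0.036) = 50.8462
P₀ = 4.7301/(1+0.152)^1 + 5.6932/(1+0.152)^2 + 50.8462/(1+0.152)^2 = 46.7096

€46.71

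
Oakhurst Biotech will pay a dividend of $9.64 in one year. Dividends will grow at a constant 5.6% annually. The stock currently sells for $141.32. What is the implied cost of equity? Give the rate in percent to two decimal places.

Rearranging the constant-growth DDM: r = D₁/P₀ + g.
r = 9.6400 / 141.32 + 0.056 = 0.06821 + 0.056 = 0.12421

12.42%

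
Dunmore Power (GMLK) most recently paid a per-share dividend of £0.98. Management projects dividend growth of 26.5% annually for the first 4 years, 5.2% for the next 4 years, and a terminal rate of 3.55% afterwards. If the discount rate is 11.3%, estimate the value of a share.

Three-stage DDM. Project D₁…D_8; terminal Gordon value at t=8 with g = 0.0355; discount at r = 0.113.
D_1 = 1.2397
D_2 = 1.5682
D_3 = 1.9838
D_4 = 2.5095
D_5 = 2.6400
D_6 = 2.7773
D_7 = 2.9217
D_8 = 3.0736
TV_8 = 3.1827/(0.113−0.0355) = 41.0676
P₀ = Σ Dₜ/(1+r)ᵗ + TV_8/(1+r)^8 = 28.5865

£28.59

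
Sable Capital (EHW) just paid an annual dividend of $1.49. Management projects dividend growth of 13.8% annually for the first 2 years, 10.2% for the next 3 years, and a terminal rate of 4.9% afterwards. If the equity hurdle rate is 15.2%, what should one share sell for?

Three-stage DDM. Project D₁…D_5; terminal Gordon value at t=5 with g = 0.049; discount at r = 0.152.
D_1 = 1.6956
D_2 = 1.9296
D_3 = 2.1264
D_4 = 2.3433
D_5 = 2.5824
TV_5 = 2.7089/(0.152−0.049) = 26.2999
P₀ = Σ Dₜ/(1+r)ᵗ + TV_5/(1+r)^5 = 19.8827

$19.88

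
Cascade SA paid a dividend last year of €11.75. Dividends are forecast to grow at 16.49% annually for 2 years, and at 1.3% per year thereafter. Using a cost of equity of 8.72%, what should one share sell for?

€210.24

Two-stage DDM. Project D₁…D_2 at 0.1649, terminal growth 0.013, discount at r = 0.0872.
D_1 = 13.6876
D_2 = 15.9447
Terminal value at t=2: TV = D_3/(r−g) = 16.1519/(0.0872−0.013) = 217.6811
P₀ = 13.6876/(1+0.0872)^1 + 15.9447/(1+0.0872)^2 + 217.6811/(1+0.0872)^2 = 210.2420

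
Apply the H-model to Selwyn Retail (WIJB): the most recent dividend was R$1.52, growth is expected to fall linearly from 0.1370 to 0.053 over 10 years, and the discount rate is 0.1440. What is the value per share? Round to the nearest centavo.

H-model: P₀ = D₀[(1+g_L) + H(g_S−g_L)]/(r−g_L), with H = 10/2 = 5.
P₀ = 1.52 × [(1+0.053) + 5×(0.137−0.053)] / (0.144−0.053)
   = 1.52 × 1.4730 / 0.091 = 24.6040

R$24.60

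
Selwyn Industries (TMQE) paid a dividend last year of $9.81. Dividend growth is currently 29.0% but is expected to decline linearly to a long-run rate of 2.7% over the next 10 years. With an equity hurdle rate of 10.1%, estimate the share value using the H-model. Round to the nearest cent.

$310.47

H-model: P₀ = D₀[(1+g_L) + H(g_S−g_L)]/(r−g_L), with H = 10/2 = 5.
P₀ = 9.81 × [(1+0.027) + 5×(0.29−0.027)] / (0.101−0.027)
   = 9.81 × 2.3420 / 0.074 = 310.4732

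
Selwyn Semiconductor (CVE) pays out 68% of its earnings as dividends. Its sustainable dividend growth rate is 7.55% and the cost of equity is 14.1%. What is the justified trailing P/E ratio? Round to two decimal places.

Justified trailing P/E = b(1+g)/(r−g) = 0.68×(1+0.0755)/(0.141−0.0755) = 11.1655

11.17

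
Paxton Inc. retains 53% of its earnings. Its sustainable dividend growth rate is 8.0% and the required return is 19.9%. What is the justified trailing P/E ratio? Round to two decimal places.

Payout ratio b = 1 − 0.53 = 0.47.
Justified trailing P/E = b(1+g)/(r−g) = 0.47×(1+0.08)/(0.199−0.08) = 4.2655

4.27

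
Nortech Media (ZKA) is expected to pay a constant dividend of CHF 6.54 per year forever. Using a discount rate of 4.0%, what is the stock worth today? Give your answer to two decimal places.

CHF 163.50

Zero-growth DDM (perpetuity): P₀ = D/r = 6.54 / 0.04 = 163.5000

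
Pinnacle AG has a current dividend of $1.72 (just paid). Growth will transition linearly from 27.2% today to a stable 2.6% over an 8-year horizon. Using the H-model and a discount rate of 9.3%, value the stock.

$51.60

H-model: P₀ = D₀[(1+g_L) + H(g_S−g_L)]/(r−g_L), with H = 8/2 = 4.
P₀ = 1.72 × [(1+0.026) + 4×(0.272−0.026)] / (0.093−0.026)
   = 1.72 × 2.0100 / 0.067 = 51.6000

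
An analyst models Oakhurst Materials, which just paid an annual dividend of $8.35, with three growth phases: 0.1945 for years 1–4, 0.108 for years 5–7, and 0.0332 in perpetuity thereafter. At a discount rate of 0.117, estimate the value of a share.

$203.25

Three-stage DDM. Project D₁…D_7; terminal Gordon value at t=7 with g = 0.0332; discount at r = 0.117.
D_1 = 9.9741
D_2 = 11.9140
D_3 = 14.2313
D_4 = 16.9993
D_5 = 18.8352
D_6 = 20.8694
D_7 = 23.1233
TV_7 = 23.8910/(0.117−0.0332) = 285.0958
P₀ = Σ Dₜ/(1+r)ᵗ + TV_7/(1+r)^7 = 203.2511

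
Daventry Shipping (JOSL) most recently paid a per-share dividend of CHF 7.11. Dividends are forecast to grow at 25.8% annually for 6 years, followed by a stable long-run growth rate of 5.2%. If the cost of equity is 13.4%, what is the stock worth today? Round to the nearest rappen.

Two-stage DDM. Project D₁…D_6 at 0.258, terminal growth 0.052, discount at r = 0.134.
D_1 = 8.9444
D_2 = 11.2520
D_3 = 14.1551
D_4 = 17.8071
D_5 = 22.4013
D_6 = 28.1808
Terminal value at t=6: TV = D_7/(r−g) = 29.6462/(0.134−0.052) = 361.5392
P₀ = 8.9444/(1+0.134)^1 + 11.2520/(1+0.134)^2 + 14.1551/(1+0.134)^3 + 17.8071/(1+0.134)^4 + 22.4013/(1+0.134)^5 + 28.1808/(1+0.134)^6 + 361.5392/(1+0.134)^6 = 232.3206

CHF 232.32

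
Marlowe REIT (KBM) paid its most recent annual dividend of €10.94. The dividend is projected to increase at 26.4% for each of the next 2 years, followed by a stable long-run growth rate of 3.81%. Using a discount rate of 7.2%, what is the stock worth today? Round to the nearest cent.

€493.87

Two-stage DDM. Project D₁…D_2 at 0.264, terminal growth 0.0381, discount at r = 0.072.
D_1 = 13.8282
D_2 = 17.4788
Terminal value at t=2: TV = D_3/(r−g) = 18.1447/(0.072−0.0381) = 535.2430
P₀ = 13.8282/(1+0.072)^1 + 17.4788/(1+0.072)^2 + 535.2430/(1+0.072)^2 = 493.8683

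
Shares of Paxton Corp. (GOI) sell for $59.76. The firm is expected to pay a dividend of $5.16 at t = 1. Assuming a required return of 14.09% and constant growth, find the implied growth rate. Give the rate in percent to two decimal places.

From P₀ = D₁/(r − g), the implied growth is g = r − D₁/P₀.
g = 0.1409 − 5.16/59.76 = 0.1409 − 0.08635 = 0.05455

5.46%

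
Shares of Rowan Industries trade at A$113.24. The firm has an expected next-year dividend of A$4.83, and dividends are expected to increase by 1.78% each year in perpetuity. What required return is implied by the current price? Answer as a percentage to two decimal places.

6.05%

Rearranging the constant-growth DDM: r = D₁/P₀ + g.
r = 4.8300 / 113.24 + 0.0178 = 0.04265 + 0.0178 = 0.06045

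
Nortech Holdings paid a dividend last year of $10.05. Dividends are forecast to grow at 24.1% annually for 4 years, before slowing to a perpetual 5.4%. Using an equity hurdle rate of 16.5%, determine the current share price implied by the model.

$170.07

Two-stage DDM. Project D₁…D_4 at 0.241, terminal growth 0.054, discount at r = 0.165.
D_1 = 12.4721
D_2 = 15.4778
D_3 = 19.2080
D_4 = 23.8371
Terminal value at t=4: TV = D_5/(r−g) = 25.1243/(0.165−0.054) = 226.3450
P₀ = 12.4721/(1+0.165)^1 + 15.4778/(1+0.165)^2 + 19.2080/(1+0.165)^3 + 23.8371/(1+0.165)^4 + 226.3450/(1+0.165)^4 = 170.0741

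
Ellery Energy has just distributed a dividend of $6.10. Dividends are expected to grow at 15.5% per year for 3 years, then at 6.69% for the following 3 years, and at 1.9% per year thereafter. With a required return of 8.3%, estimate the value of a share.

Three-stage DDM. Project D₁…D_6; terminal Gordon value at t=6 with g = 0.019; discount at r = 0.083.
D_1 = 7.0455
D_2 = 8.1376
D_3 = 9.3989
D_4 = 10.0277
D_5 = 10.6985
D_6 = 11.4142
TV_6 = 11.6311/(0.083−0.019) = 181.7361
P₀ = Σ Dₜ/(1+r)ᵗ + TV_6/(1+r)^6 = 155.0215

$155.02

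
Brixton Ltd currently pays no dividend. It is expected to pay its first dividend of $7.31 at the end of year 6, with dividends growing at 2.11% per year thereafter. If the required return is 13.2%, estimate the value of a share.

Deferred-dividend DDM. At t=5 the remaining stream is a growing perpetuity with first payment D_6 = 7.31.
V_5 = D_6/(r−g) = 7.31/(0.132−0.0211) = 65.9152
P₀ = V_5/(1+r)^5 = 65.9152/(1+0.132)^5 = 35.4612

$35.46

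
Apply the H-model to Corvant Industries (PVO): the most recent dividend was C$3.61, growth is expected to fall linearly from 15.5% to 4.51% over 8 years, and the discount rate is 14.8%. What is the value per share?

H-model: P₀ = D₀[(1+g_L) + H(g_S−g_L)]/(r−g_L), with H = 8/2 = 4.
P₀ = 3.61 × [(1+0.0451) + 4×(0.155−0.0451)] / (0.148−0.0451)
   = 3.61 × 1.4847 / 0.1029 = 52.0871

C$52.09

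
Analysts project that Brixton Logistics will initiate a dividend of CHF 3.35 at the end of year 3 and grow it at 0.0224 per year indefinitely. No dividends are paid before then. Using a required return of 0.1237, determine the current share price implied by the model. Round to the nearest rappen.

CHF 26.19

Deferred-dividend DDM. At t=2 the remaining stream is a growing perpetuity with first payment D_3 = 3.35.
V_2 = D_3/(r−g) = 3.35/(0.1237−0.0224) = 33.0701
P₀ = V_2/(1+r)^2 = 33.0701/(1+0.1237)^2 = 26.1899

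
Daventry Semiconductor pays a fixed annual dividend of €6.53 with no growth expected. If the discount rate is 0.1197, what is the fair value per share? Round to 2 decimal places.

€54.55

Zero-growth DDM (perpetuity): P₀ = D/r = 6.53 / 0.1197 = 54.5530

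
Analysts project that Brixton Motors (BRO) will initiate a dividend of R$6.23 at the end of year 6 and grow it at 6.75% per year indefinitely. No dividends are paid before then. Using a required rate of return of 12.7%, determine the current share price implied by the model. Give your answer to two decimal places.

R$57.59

Deferred-dividend DDM. At t=5 the remaining stream is a growing perpetuity with first payment D_6 = 6.23.
V_5 = D_6/(r−g) = 6.23/(0.127−0.0675) = 104.7059
P₀ = V_5/(1+r)^5 = 104.7059/(1+0.127)^5 = 57.5906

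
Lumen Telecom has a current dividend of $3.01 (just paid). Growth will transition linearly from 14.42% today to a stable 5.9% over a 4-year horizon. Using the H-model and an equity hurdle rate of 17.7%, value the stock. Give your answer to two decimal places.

$31.36

H-model: P₀ = D₀[(1+g_L) + H(g_S−g_L)]/(r−g_L), with H = 4/2 = 2.
P₀ = 3.01 × [(1+0.059) + 2×(0.1442−0.059)] / (0.177−0.059)
   = 3.01 × 1.2294 / 0.118 = 31.3601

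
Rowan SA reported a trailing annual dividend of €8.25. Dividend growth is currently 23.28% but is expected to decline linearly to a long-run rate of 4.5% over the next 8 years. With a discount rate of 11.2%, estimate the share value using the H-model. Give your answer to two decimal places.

€221.17

H-model: P₀ = D₀[(1+g_L) + H(g_S−g_L)]/(r−g_L), with H = 8/2 = 4.
P₀ = 8.25 × [(1+0.045) + 4×(0.2328−0.045)] / (0.112−0.045)
   = 8.25 × 1.7962 / 0.067 = 221.1739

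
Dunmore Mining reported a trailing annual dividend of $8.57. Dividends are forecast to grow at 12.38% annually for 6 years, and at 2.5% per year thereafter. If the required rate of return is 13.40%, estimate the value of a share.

Two-stage DDM. Project D₁…D_6 at 0.1238, terminal growth 0.025, discount at r = 0.134.
D_1 = 9.6310
D_2 = 10.8233
D_3 = 12.1632
D_4 = 13.6690
D_5 = 15.3612
D_6 = 17.2629
Terminal value at t=6: TV = D_7/(r−g) = 17.6945/(0.134−0.025) = 162.3351
P₀ = 9.6310/(1+0.134)^1 + 10.8233/(1+0.134)^2 + 12.1632/(1+0.134)^3 + 13.6690/(1+0.134)^4 + 15.3612/(1+0.134)^5 + 17.2629/(1+0.134)^6 + 162.3351/(1+0.134)^6 = 126.1621

$126.16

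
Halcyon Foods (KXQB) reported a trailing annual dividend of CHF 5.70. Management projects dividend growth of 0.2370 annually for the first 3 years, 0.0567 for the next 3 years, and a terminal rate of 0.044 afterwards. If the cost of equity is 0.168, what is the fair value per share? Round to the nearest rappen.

Three-stage DDM. Project D₁…D_6; terminal Gordon value at t=6 with g = 0.044; discount at r = 0.168.
D_1 = 7.0509
D_2 = 8.7220
D_3 = 10.7891
D_4 = 11.4008
D_5 = 12.0472
D_6 = 12.7303
TV_6 = 13.2904/(0.168−0.044) = 107.1810
P₀ = Σ Dₜ/(1+r)ᵗ + TV_6/(1+r)^6 = 78.0974

CHF 78.10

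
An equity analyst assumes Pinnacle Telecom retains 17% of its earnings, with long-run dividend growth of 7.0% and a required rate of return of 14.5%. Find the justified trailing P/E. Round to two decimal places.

Payout ratio b = 1 − 0.17 = 0.83.
Justified trailing P/E = b(1+g)/(r−g) = 0.83×(1+0.07)/(0.145−0.07) = 11.8413

11.84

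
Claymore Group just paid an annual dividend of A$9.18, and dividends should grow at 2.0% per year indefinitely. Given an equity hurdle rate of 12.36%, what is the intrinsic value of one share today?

A$90.38

Gordon growth model: P₀ = D₁/(r − g). D₁ = 9.18 × (1 + 0.02) = 9.3636.
P₀ = 9.3636 / (0.1236 − 0.02) = 9.3636 / 0.1036 = 90.3822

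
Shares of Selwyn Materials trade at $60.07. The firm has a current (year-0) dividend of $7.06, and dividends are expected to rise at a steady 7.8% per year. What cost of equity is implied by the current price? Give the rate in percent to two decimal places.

20.47%

Rearranging the constant-growth DDM: r = D₁/P₀ + g.
D₁ = 7.06 × (1 + 0.078) = 7.6107.
r = 7.6107 / 60.07 + 0.078 = 0.12670 + 0.078 = 0.20470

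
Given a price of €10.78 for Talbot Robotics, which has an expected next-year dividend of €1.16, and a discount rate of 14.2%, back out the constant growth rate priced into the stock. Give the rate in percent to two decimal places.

From P₀ = D₁/(r − g), the implied growth is g = r − D₁/P₀.
g = 0.142 − 1.16/10.78 = 0.142 − 0.10761 = 0.03439

3.44%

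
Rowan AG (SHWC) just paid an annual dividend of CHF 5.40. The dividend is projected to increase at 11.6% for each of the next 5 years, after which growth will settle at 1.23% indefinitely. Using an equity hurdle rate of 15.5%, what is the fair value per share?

CHF 56.65

Two-stage DDM. Project D₁…D_5 at 0.116, terminal growth 0.0123, discount at r = 0.155.
D_1 = 6.0264
D_2 = 6.7255
D_3 = 7.5056
D_4 = 8.3763
D_5 = 9.3479
Terminal value at t=5: TV = D_6/(r−g) = 9.4629/(0.155−0.0123) = 66.3132
P₀ = 6.0264/(1+0.155)^1 + 6.7255/(1+0.155)^2 + 7.5056/(1+0.155)^3 + 8.3763/(1+0.155)^4 + 9.3479/(1+0.155)^5 + 66.3132/(1+0.155)^5 = 56.6469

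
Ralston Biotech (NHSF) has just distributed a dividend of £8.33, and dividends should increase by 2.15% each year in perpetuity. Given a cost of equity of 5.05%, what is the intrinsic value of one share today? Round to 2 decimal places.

Gordon growth model: P₀ = D₁/(r − g). D₁ = 8.33 × (1 + 0.0215) = 8.5091.
P₀ = 8.5091 / (0.0505 − 0.0215) = 8.5091 / 0.029 = 293.4171

£293.42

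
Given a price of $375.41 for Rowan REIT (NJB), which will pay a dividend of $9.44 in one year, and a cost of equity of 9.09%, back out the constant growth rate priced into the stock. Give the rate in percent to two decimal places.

6.58%

From P₀ = D₁/(r − g), the implied growth is g = r − D₁/P₀.
g = 0.0909 − 9.44/375.41 = 0.0909 − 0.02515 = 0.06575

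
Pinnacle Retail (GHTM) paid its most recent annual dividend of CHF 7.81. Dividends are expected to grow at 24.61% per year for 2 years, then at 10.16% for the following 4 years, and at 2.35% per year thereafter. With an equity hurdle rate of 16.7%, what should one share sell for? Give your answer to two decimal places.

Three-stage DDM. Project D₁…D_6; terminal Gordon value at t=6 with g = 0.0235; discount at r = 0.167.
D_1 = 9.7320
D_2 = 12.1271
D_3 = 13.3592
D_4 = 14.7165
D_5 = 16.2117
D_6 = 17.8588
TV_6 = 18.2785/(0.167−0.0235) = 127.3763
P₀ = Σ Dₜ/(1+r)ᵗ + TV_6/(1+r)^6 = 98.5711

CHF 98.57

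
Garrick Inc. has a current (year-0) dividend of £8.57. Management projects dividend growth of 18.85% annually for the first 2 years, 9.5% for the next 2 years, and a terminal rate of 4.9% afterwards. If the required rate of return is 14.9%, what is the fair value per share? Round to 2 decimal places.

Three-stage DDM. Project D₁…D_4; terminal Gordon value at t=4 with g = 0.049; discount at r = 0.149.
D_1 = 10.1854
D_2 = 12.1054
D_3 = 13.2554
D_4 = 14.5147
TV_4 = 15.2259/(0.149−0.049) = 152.2590
P₀ = Σ Dₜ/(1+r)ᵗ + TV_4/(1+r)^4 = 122.4582

£122.46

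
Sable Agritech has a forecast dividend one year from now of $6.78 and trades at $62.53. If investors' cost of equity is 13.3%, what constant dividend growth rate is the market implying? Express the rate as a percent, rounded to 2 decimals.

2.46%

From P₀ = D₁/(r − g), the implied growth is g = r − D₁/P₀.
g = 0.133 − 6.78/62.53 = 0.133 − 0.10843 = 0.02457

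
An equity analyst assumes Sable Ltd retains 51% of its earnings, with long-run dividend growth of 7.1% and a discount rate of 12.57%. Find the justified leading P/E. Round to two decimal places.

Payout ratio b = 1 − 0.51 = 0.49.
Justified leading P/E = b/(r−g) = 0.49/(0.1257−0.071) = 8.9580

8.96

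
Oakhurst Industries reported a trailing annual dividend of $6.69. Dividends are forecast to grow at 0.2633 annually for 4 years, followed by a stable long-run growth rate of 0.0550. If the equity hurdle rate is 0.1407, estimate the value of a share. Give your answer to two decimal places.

$158.66

Two-stage DDM. Project D₁…D_4 at 0.2633, terminal growth 0.055, discount at r = 0.1407.
D_1 = 8.4515
D_2 = 10.6768
D_3 = 13.4879
D_4 = 17.0393
Terminal value at t=4: TV = D_5/(r−g) = 17.9765/(0.1407−0.055) = 209.7605
P₀ = 8.4515/(1+0.1407)^1 + 10.6768/(1+0.1407)^2 + 13.4879/(1+0.1407)^3 + 17.0393/(1+0.1407)^4 + 209.7605/(1+0.1407)^4 = 158.6560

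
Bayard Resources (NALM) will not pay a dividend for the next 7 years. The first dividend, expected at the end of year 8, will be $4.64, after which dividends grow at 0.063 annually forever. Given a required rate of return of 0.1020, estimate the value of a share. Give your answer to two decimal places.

Deferred-dividend DDM. At t=7 the remaining stream is a growing perpetuity with first payment D_8 = 4.64.
V_7 = D_8/(r−g) = 4.64/(0.102−0.063) = 118.9744
P₀ = V_7/(1+r)^7 = 118.9744/(1+0.102)^7 = 60.2812

$60.28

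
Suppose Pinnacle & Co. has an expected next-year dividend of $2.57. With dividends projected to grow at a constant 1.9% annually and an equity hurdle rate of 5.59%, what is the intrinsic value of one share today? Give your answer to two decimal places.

$69.65

Gordon growth model: P₀ = D₁/(r − g), with D₁ = 2.57 given directly.
P₀ = 2.5700 / (0.0559 − 0.019) = 2.5700 / 0.0369 = 69.6477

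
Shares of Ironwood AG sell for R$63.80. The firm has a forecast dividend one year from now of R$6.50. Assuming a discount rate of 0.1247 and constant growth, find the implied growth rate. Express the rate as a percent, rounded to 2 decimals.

From P₀ = D₁/(r − g), the implied growth is g = r − D₁/P₀.
g = 0.1247 − 6.50/63.80 = 0.1247 − 0.10188 = 0.02282

2.28%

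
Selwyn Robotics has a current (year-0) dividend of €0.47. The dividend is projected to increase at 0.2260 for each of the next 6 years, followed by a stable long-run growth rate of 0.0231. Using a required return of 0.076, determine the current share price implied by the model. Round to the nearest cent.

Two-stage DDM. Project D₁…D_6 at 0.226, terminal growth 0.0231, discount at r = 0.076.
D_1 = 0.5762
D_2 = 0.7064
D_3 = 0.8661
D_4 = 1.0618
D_5 = 1.3018
D_6 = 1.5960
Terminal value at t=6: TV = D_7/(r−g) = 1.6329/(0.076−0.0231) = 30.8676
P₀ = 0.5762/(1+0.076)^1 + 0.7064/(1+0.076)^2 + 0.8661/(1+0.076)^3 + 1.0618/(1+0.076)^4 + 1.3018/(1+0.076)^5 + 1.5960/(1+0.076)^6 + 30.8676/(1+0.076)^6 = 24.4538

€24.45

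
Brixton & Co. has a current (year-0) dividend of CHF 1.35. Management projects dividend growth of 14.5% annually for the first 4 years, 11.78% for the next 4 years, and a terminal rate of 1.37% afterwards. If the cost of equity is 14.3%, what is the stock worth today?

Three-stage DDM. Project D₁…D_8; terminal Gordon value at t=8 with g = 0.0137; discount at r = 0.143.
D_1 = 1.5458
D_2 = 1.7699
D_3 = 2.0265
D_4 = 2.3204
D_5 = 2.5937
D_6 = 2.8992
D_7 = 3.2408
D_8 = 3.6225
TV_8 = 3.6722/(0.143−0.0137) = 28.4003
P₀ = Σ Dₜ/(1+r)ᵗ + TV_8/(1+r)^8 = 20.3172

CHF 20.32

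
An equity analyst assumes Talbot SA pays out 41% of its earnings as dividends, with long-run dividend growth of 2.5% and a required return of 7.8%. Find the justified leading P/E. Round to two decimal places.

7.74

Justified leading P/E = b/(r−g) = 0.41/(0.078−0.025) = 7.7358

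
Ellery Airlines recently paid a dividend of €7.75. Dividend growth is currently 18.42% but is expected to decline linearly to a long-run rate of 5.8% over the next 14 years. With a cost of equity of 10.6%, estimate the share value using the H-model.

€313.46

H-model: P₀ = D₀[(1+g_L) + H(g_S−g_L)]/(r−g_L), with H = 14/2 = 7.
P₀ = 7.75 × [(1+0.058) + 7×(0.1842−0.058)] / (0.106−0.058)
   = 7.75 × 1.9414 / 0.048 = 313.4552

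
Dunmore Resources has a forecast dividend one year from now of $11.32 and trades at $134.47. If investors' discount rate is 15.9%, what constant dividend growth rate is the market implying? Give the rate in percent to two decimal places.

From P₀ = D₁/(r − g), the implied growth is g = r − D₁/P₀.
g = 0.159 − 11.32/134.47 = 0.159 − 0.08418 = 0.07482

7.48%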